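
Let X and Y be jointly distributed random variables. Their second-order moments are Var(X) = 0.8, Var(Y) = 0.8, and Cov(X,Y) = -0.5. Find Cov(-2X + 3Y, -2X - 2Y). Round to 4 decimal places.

Cov(-2X + 3Y, -2X - 2Y) = (-2)(-2)Var(X) + (3)(-2)Var(Y) + [(-2)(-2) + (3)(-2)]Cov(X,Y)
= 4·0.8 + -6·0.8 + -2·-0.5 = -0.6

-0.6000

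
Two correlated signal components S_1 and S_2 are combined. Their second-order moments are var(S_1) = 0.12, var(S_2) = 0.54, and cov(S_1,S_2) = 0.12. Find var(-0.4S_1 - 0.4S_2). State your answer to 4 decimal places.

0.1440

var(-0.4S_1 - 0.4S_2) = (-0.4)²·var(S_1) + (-0.4)²·var(S_2) + 2·(-0.4)·(-0.4)·cov(S_1,S_2)
= 0.16·0.12 + 0.16·0.54 + 0.32·0.12 = 0.144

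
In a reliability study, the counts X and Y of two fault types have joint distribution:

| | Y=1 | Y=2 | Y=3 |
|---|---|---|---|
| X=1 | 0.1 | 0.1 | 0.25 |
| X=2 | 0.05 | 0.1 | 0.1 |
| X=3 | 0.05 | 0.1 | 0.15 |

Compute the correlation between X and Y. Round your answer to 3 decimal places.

E[X] = 1.85,  E[Y] = 2.3
E[XY] = 4.25
cov(X,Y) = E[XY] − E[X]E[Y] = 4.25 − (1.85)(2.3) = -0.005
V(X) = 0.7275,  V(Y) = 0.61
ρ = -0.005 / √(0.7275·0.61) ≈ -0.008

-0.008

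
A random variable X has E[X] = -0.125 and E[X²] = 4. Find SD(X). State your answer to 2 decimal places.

2.00

V(X) = 4 − (-0.125)² = 3.984375
SD(X) = √3.984375 ≈ 2.00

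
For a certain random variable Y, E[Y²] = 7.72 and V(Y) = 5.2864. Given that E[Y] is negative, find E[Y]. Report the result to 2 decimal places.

(E[Y])² = E[Y²] − V(Y) = 7.72 − 5.2864 = 2.4336
E[Y] = −√2.4336 = -1.56

-1.56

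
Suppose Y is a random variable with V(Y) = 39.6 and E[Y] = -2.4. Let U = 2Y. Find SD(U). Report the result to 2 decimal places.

V(2Y) = (2)²·39.6 = 158.4
SD(U) = √158.4 ≈ 12.59

12.59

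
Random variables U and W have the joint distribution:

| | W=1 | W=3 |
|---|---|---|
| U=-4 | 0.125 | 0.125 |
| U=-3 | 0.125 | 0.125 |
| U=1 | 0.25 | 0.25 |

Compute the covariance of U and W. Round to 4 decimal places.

E[U] = -1.25,  E[W] = 2
E[UW] = -2.5
Cov(U,W) = E[UW] − E[U]E[W] = -2.5 − (-1.25)(2) = 0

0.0000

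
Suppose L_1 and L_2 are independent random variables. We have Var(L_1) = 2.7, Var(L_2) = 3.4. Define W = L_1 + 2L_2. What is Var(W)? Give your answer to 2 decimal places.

16.30

By independence, Var(W) = (1)²Var(L_1) + (2)²Var(L_2)
= (1)²·2.7 + (2)²·3.4 = 16.3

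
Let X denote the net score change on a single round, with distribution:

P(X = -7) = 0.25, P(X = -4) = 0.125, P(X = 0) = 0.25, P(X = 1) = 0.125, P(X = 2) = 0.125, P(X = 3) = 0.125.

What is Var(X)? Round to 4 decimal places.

13.7500

E[X] = (-7)(0.25) + (-4)(0.125) + (0)(0.25) + (1)(0.125) + (2)(0.125) + (3)(0.125) = -1.5
E[X²] = (-7)²(0.25) + (-4)²(0.125) + (0)²(0.25) + (1)²(0.125) + (2)²(0.125) + (3)²(0.125) = 16
Var(X) = E[X²] − (E[X])² = 16 − (-1.5)² = 13.75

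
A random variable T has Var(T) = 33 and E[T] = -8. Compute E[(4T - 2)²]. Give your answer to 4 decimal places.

1684.0000

E[4T - 2] = 4·-8 − 2 = -34
Var(4T - 2) = (4)²·33 = 528
E[(4T - 2)²] = Var((4T - 2)) + (E[(4T - 2)])² = 528 + (-34)² = 1684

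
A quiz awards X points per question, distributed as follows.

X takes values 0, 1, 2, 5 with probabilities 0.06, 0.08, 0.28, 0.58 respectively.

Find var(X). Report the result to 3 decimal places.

E[X] = (0)(0.06) + (1)(0.08) + (2)(0.28) + (5)(0.58) = 3.54
E[X²] = (0)²(0.06) + (1)²(0.08) + (2)²(0.28) + (5)²(0.58) = 15.7
var(X) = E[X²] − (E[X])² = 15.7 − (3.54)² = 3.1684

3.168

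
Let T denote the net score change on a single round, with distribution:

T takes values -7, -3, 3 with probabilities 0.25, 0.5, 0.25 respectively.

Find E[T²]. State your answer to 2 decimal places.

E[T²] = (-7)²(0.25) + (-3)²(0.5) + (3)²(0.25) = 19

19.00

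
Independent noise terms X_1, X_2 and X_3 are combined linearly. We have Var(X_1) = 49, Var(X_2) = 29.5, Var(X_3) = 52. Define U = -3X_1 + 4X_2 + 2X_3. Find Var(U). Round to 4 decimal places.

By independence, Var(U) = (-3)²Var(X_1) + (4)²Var(X_2) + (2)²Var(X_3)
= (-3)²·49 + (4)²·29.5 + (2)²·52 = 1121

1121.0000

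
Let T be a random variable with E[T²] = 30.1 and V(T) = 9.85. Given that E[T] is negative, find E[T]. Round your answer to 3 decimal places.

-4.500

(E[T])² = E[T²] − V(T) = 30.1 − 9.85 = 20.25
E[T] = −√20.25 = -4.5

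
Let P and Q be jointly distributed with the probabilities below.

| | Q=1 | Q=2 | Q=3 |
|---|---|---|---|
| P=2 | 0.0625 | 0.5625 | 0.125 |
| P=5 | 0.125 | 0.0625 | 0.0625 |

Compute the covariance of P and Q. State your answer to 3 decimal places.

-0.188

E[P] = 2.75,  E[Q] = 2
E[PQ] = 5.3125
cov(P,Q) = E[PQ] − E[P]E[Q] = 5.3125 − (2.75)(2) = -0.1875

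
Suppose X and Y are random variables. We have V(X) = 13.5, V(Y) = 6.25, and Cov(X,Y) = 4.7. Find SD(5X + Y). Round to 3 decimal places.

V(5X + Y) = (5)²·V(X) + (1)²·V(Y) + 2·(5)·(1)·Cov(X,Y)
= 25·13.5 + 1·6.25 + 10·4.7 = 390.75
SD(5X + Y) = √390.75 ≈ 19.767

19.767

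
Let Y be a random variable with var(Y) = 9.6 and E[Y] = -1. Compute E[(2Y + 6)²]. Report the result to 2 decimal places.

54.40

E[2Y + 6] = 2·-1 + 6 = 4
var(2Y + 6) = (2)²·9.6 = 38.4
E[(2Y + 6)²] = var((2Y + 6)) + (E[(2Y + 6)])² = 38.4 + (4)² = 54.4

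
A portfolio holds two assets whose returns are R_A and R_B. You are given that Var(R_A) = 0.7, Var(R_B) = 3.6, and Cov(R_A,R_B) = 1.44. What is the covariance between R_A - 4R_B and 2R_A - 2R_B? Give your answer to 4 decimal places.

15.8000

Cov(R_A - 4R_B, 2R_A - 2R_B) = (1)(2)Var(R_A) + (-4)(-2)Var(R_B) + [(1)(-2) + (-4)(2)]Cov(R_A,R_B)
= 2·0.7 + 8·3.6 + -10·1.44 = 15.8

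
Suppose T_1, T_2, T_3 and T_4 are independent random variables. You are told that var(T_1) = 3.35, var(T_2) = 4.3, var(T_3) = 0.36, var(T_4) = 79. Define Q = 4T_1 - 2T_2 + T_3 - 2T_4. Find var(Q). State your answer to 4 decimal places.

387.1600

By independence, var(Q) = (4)²var(T_1) + (-2)²var(T_2) + (1)²var(T_3) + (-2)²var(T_4)
= (4)²·3.35 + (-2)²·4.3 + (1)²·0.36 + (-2)²·79 = 387.16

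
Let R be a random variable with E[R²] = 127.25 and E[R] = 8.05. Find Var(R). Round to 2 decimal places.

62.45

Var(R) = 127.25 − (8.05)² = 62.4475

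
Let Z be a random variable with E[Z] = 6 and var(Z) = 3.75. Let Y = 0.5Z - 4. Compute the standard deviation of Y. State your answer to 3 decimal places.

var(0.5Z - 4) = (0.5)²·3.75 = 0.9375
sd(Y) = √0.9375 ≈ 0.968

0.968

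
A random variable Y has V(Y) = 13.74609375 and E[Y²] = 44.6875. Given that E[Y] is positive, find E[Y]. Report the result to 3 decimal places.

(E[Y])² = E[Y²] − V(Y) = 44.6875 − 13.74609375 = 30.94140625
E[Y] = √30.94140625 = 5.5625

5.563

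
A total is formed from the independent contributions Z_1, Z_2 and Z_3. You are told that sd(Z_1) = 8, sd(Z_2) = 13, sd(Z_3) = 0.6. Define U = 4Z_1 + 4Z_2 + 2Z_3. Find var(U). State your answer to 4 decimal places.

3729.4400

var(Z_1) = 64, var(Z_2) = 169, var(Z_3) = 0.36
By independence, var(U) = (4)²var(Z_1) + (4)²var(Z_2) + (2)²var(Z_3)
= (4)²·64 + (4)²·169 + (2)²·0.36 = 3729.44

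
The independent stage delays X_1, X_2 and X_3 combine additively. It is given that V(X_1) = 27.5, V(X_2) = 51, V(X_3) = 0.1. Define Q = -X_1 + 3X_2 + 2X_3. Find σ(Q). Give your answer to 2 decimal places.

22.07

By independence, V(Q) = (-1)²V(X_1) + (3)²V(X_2) + (2)²V(X_3)
= (-1)²·27.5 + (3)²·51 + (2)²·0.1 = 486.9
σ(Q) = √486.9 ≈ 22.07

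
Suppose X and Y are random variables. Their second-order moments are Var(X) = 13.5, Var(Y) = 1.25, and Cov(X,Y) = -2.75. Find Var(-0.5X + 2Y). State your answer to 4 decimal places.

13.8750

Var(-0.5X + 2Y) = (-0.5)²·Var(X) + (2)²·Var(Y) + 2·(-0.5)·(2)·Cov(X,Y)
= 0.25·13.5 + 4·1.25 + -2·-2.75 = 13.875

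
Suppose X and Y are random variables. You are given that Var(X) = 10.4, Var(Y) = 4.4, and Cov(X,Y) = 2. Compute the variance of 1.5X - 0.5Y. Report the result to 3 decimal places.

Var(1.5X - 0.5Y) = (1.5)²·Var(X) + (-0.5)²·Var(Y) + 2·(1.5)·(-0.5)·Cov(X,Y)
= 2.25·10.4 + 0.25·4.4 + -1.5·2 = 21.5

21.500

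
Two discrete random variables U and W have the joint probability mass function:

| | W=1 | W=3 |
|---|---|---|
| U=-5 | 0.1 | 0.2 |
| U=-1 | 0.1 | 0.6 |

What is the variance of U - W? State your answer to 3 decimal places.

3.360

E[U] = -2.2,  E[W] = 2.6,  E[UW] = -5.4
Var(U) = 8.2 − (-2.2)² = 3.36;  Var(W) = 7.4 − (2.6)² = 0.64
cov(U,W) = -5.4 − (-2.2)(2.6) = 0.32
Var(U - W) = (1)²·3.36 + (-1)²·0.64 + 2·(1)·(-1)·0.32 = 3.36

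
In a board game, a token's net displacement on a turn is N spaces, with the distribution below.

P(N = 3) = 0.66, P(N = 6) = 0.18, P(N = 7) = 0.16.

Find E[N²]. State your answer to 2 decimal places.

20.26

E[N²] = (3)²(0.66) + (6)²(0.18) + (7)²(0.16) = 20.26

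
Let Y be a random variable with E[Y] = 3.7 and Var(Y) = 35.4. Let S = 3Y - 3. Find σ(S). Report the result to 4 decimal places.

17.8494

Var(3Y - 3) = (3)²·35.4 = 318.6
σ(S) = √318.6 ≈ 17.8494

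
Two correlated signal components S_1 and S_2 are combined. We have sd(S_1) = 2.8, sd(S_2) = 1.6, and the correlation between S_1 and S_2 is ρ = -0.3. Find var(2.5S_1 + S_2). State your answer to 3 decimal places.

44.840

var(S_1) = (2.8)² = 7.84;  var(S_2) = (1.6)² = 2.56
Cov(S_1,S_2) = ρ·sd(S_1)·sd(S_2) = -0.3·2.8·1.6 = -1.344
var(2.5S_1 + S_2) = (2.5)²·var(S_1) + (1)²·var(S_2) + 2·(2.5)·(1)·Cov(S_1,S_2)
= 6.25·7.84 + 1·2.56 + 5·-1.344 = 44.84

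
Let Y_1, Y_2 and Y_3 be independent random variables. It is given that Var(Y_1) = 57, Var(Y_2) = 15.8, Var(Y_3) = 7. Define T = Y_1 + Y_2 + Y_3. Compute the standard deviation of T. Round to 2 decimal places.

8.93

By independence, Var(T) = (1)²Var(Y_1) + (1)²Var(Y_2) + (1)²Var(Y_3)
= (1)²·57 + (1)²·15.8 + (1)²·7 = 79.8
sd(T) = √79.8 ≈ 8.93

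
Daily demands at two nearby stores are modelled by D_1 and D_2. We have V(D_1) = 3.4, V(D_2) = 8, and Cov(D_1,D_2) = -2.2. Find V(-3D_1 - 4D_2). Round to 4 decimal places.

V(-3D_1 - 4D_2) = (-3)²·V(D_1) + (-4)²·V(D_2) + 2·(-3)·(-4)·Cov(D_1,D_2)
= 9·3.4 + 16·8 + 24·-2.2 = 105.8

105.8000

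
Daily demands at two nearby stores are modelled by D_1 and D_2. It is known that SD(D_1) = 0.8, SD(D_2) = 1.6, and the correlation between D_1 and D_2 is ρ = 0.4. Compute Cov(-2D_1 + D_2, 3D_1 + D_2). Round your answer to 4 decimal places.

-0.7680

Var(D_1) = (0.8)² = 0.64;  Var(D_2) = (1.6)² = 2.56
Cov(D_1,D_2) = ρ·SD(D_1)·SD(D_2) = 0.4·0.8·1.6 = 0.512
Cov(-2D_1 + D_2, 3D_1 + D_2) = (-2)(3)Var(D_1) + (1)(1)Var(D_2) + [(-2)(1) + (1)(3)]Cov(D_1,D_2)
= -6·0.64 + 1·2.56 + 1·0.512 = -0.768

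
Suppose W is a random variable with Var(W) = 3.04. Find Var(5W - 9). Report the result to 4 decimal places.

Var(5W - 9) = (5)²·Var(W) = 25·3.04 = 76

76.0000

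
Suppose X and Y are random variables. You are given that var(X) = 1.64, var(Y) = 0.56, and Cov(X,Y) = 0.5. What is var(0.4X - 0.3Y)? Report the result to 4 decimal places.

var(0.4X - 0.3Y) = (0.4)²·var(X) + (-0.3)²·var(Y) + 2·(0.4)·(-0.3)·Cov(X,Y)
= 0.16·1.64 + 0.09·0.56 + -0.24·0.5 = 0.1928

0.1928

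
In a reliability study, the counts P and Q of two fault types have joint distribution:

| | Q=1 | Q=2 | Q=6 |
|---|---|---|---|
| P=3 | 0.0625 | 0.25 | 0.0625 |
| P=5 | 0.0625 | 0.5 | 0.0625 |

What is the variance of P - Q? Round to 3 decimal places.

E[P] = 4.25,  E[Q] = 2.375,  E[PQ] = 10
var(P) = 19 − (4.25)² = 0.9375;  var(Q) = 7.625 − (2.375)² = 1.984375
Cov(P,Q) = 10 − (4.25)(2.375) = -0.09375
var(P - Q) = (1)²·0.9375 + (-1)²·1.984375 + 2·(1)·(-1)·-0.09375 = 3.109375

3.109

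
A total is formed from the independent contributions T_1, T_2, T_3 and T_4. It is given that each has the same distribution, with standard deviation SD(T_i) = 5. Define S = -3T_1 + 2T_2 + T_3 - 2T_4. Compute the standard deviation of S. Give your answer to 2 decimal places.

var(T_i) = (5)² = 25
By independence, var(S) = (-3)²var(T_1) + (2)²var(T_2) + (1)²var(T_3) + (-2)²var(T_4)
= (-3)²·25 + (2)²·25 + (1)²·25 + (-2)²·25 = 450
SD(S) = √450 ≈ 21.21

21.21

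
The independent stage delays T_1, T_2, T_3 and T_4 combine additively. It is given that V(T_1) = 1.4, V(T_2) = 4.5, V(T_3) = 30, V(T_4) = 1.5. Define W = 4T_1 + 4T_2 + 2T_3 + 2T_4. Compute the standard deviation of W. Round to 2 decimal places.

14.85

By independence, V(W) = (4)²V(T_1) + (4)²V(T_2) + (2)²V(T_3) + (2)²V(T_4)
= (4)²·1.4 + (4)²·4.5 + (2)²·30 + (2)²·1.5 = 220.4
SD(W) = √220.4 ≈ 14.85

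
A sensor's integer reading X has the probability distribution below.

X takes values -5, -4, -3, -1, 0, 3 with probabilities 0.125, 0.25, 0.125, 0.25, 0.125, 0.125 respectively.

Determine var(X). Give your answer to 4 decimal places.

E[X] = (-5)(0.125) + (-4)(0.25) + (-3)(0.125) + (-1)(0.25) + (0)(0.125) + (3)(0.125) = -1.875
E[X²] = (-5)²(0.125) + (-4)²(0.25) + (-3)²(0.125) + (-1)²(0.25) + (0)²(0.125) + (3)²(0.125) = 9.625
var(X) = E[X²] − (E[X])² = 9.625 − (-1.875)² = 6.109375

6.1094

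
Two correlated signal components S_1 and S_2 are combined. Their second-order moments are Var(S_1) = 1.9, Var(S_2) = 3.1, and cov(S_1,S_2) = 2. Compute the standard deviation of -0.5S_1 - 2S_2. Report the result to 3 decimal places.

Var(-0.5S_1 - 2S_2) = (-0.5)²·Var(S_1) + (-2)²·Var(S_2) + 2·(-0.5)·(-2)·cov(S_1,S_2)
= 0.25·1.9 + 4·3.1 + 2·2 = 16.875
SD(-0.5S_1 - 2S_2) = √16.875 ≈ 4.108

4.108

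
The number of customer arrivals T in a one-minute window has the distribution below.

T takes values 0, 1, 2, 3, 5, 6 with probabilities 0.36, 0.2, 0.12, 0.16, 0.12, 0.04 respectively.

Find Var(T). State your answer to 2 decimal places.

E[T] = (0)(0.36) + (1)(0.2) + (2)(0.12) + (3)(0.16) + (5)(0.12) + (6)(0.04) = 1.76
E[T²] = (0)²(0.36) + (1)²(0.2) + (2)²(0.12) + (3)²(0.16) + (5)²(0.12) + (6)²(0.04) = 6.56
Var(T) = E[T²] − (E[T])² = 6.56 − (1.76)² = 3.4624

3.46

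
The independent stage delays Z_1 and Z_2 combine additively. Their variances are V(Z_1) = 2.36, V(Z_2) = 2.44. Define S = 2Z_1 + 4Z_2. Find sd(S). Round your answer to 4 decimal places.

6.9628

By independence, V(S) = (2)²V(Z_1) + (4)²V(Z_2)
= (2)²·2.36 + (4)²·2.44 = 48.48
sd(S) = √48.48 ≈ 6.9628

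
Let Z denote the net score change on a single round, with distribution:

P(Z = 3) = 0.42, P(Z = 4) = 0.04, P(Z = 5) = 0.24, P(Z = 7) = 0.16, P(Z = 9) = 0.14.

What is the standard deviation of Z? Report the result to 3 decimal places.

2.145

E[Z] = (3)(0.42) + (4)(0.04) + (5)(0.24) + (7)(0.16) + (9)(0.14) = 5
E[Z²] = (3)²(0.42) + (4)²(0.04) + (5)²(0.24) + (7)²(0.16) + (9)²(0.14) = 29.6
Var(Z) = E[Z²] − (E[Z])² = 29.6 − (5)² = 4.6
σ(Z) = √4.6 ≈ 2.145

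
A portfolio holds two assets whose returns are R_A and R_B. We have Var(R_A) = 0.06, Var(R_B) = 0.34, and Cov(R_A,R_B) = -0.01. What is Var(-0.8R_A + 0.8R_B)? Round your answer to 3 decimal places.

Var(-0.8R_A + 0.8R_B) = (-0.8)²·Var(R_A) + (0.8)²·Var(R_B) + 2·(-0.8)·(0.8)·Cov(R_A,R_B)
= 0.64·0.06 + 0.64·0.34 + -1.28·-0.01 = 0.2688

0.269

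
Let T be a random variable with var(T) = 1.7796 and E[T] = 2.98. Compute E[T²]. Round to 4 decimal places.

10.6600

E[T²] = var(T) + (E[T])² = 1.7796 + (2.98)² = 10.66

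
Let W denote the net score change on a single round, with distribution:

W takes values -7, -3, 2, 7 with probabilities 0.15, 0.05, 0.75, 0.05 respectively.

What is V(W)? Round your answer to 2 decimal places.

E[W] = (-7)(0.15) + (-3)(0.05) + (2)(0.75) + (7)(0.05) = 0.65
E[W²] = (-7)²(0.15) + (-3)²(0.05) + (2)²(0.75) + (7)²(0.05) = 13.25
V(W) = E[W²] − (E[W])² = 13.25 − (0.65)² = 12.8275

12.83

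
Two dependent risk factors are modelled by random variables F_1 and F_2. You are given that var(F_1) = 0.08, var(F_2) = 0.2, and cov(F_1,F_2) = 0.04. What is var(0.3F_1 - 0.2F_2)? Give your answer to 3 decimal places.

0.010

var(0.3F_1 - 0.2F_2) = (0.3)²·var(F_1) + (-0.2)²·var(F_2) + 2·(0.3)·(-0.2)·cov(F_1,F_2)
= 0.09·0.08 + 0.04·0.2 + -0.12·0.04 = 0.0104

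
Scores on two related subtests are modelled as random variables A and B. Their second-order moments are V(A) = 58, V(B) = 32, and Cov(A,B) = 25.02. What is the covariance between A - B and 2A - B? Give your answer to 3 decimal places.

Cov(A - B, 2A - B) = (1)(2)V(A) + (-1)(-1)V(B) + [(1)(-1) + (-1)(2)]Cov(A,B)
= 2·58 + 1·32 + -3·25.02 = 72.94

72.940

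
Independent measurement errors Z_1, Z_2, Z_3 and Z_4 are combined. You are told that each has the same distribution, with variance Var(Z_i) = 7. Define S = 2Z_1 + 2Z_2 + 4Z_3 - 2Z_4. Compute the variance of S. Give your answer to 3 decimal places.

196.000

By independence, Var(S) = (2)²Var(Z_1) + (2)²Var(Z_2) + (4)²Var(Z_3) + (-2)²Var(Z_4)
= (2)²·7 + (2)²·7 + (4)²·7 + (-2)²·7 = 196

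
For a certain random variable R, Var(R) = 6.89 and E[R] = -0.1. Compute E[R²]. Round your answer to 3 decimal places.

E[R²] = Var(R) + (E[R])² = 6.89 + (-0.1)² = 6.9

6.900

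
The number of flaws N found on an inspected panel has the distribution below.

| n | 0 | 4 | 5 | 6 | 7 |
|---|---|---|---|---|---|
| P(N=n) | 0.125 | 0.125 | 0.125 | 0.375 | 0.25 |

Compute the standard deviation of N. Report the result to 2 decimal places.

E[N] = (0)(0.125) + (4)(0.125) + (5)(0.125) + (6)(0.375) + (7)(0.25) = 5.125
E[N²] = (0)²(0.125) + (4)²(0.125) + (5)²(0.125) + (6)²(0.375) + (7)²(0.25) = 30.875
Var(N) = E[N²] − (E[N])² = 30.875 − (5.125)² = 4.609375
sd(N) = √4.609375 ≈ 2.15

2.15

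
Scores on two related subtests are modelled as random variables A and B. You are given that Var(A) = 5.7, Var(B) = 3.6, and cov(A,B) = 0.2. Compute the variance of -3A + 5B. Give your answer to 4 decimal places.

Var(-3A + 5B) = (-3)²·Var(A) + (5)²·Var(B) + 2·(-3)·(5)·cov(A,B)
= 9·5.7 + 25·3.6 + -30·0.2 = 135.3

135.3000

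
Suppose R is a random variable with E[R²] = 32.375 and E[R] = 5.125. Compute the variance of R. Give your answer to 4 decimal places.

6.1094

var(R) = 32.375 − (5.125)² = 6.109375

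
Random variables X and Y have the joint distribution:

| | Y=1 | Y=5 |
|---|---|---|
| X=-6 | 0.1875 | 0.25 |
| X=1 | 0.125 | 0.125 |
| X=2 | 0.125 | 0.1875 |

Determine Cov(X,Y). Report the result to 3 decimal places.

E[X] = -1.75,  E[Y] = 3.25
E[XY] = -5.75
Cov(X,Y) = E[XY] − E[X]E[Y] = -5.75 − (-1.75)(3.25) = -0.0625

-0.063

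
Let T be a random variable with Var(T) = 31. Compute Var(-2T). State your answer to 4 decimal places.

124.0000

Var(-2T) = (-2)²·Var(T) = 4·31 = 124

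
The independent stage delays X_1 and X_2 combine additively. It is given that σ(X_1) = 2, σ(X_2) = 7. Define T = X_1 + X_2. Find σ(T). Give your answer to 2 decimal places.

7.28

var(X_1) = 4, var(X_2) = 49
By independence, var(T) = (1)²var(X_1) + (1)²var(X_2)
= (1)²·4 + (1)²·49 = 53
σ(T) = √53 ≈ 7.28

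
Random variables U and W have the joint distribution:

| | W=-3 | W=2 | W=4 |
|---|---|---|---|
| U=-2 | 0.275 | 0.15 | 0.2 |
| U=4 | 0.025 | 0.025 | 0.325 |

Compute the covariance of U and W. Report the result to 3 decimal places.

4.163

E[U] = 0.25,  E[W] = 1.55
E[UW] = 4.55
Cov(U,W) = E[UW] − E[U]E[W] = 4.55 − (0.25)(1.55) = 4.1625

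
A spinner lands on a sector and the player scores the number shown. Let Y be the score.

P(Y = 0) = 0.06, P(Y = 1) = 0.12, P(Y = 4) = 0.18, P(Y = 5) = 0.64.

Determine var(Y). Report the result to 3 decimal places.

2.678

E[Y] = (0)(0.06) + (1)(0.12) + (4)(0.18) + (5)(0.64) = 4.04
E[Y²] = (0)²(0.06) + (1)²(0.12) + (4)²(0.18) + (5)²(0.64) = 19
var(Y) = E[Y²] − (E[Y])² = 19 − (4.04)² = 2.6784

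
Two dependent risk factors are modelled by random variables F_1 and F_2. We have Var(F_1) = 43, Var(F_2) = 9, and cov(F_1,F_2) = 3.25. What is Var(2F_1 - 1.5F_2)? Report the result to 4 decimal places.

Var(2F_1 - 1.5F_2) = (2)²·Var(F_1) + (-1.5)²·Var(F_2) + 2·(2)·(-1.5)·cov(F_1,F_2)
= 4·43 + 2.25·9 + -6·3.25 = 172.75

172.7500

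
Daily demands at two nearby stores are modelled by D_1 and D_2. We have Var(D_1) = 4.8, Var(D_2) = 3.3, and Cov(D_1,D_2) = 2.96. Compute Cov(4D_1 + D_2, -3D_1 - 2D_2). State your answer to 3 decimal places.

-96.760

Cov(4D_1 + D_2, -3D_1 - 2D_2) = (4)(-3)Var(D_1) + (1)(-2)Var(D_2) + [(4)(-2) + (1)(-3)]Cov(D_1,D_2)
= -12·4.8 + -2·3.3 + -11·2.96 = -96.76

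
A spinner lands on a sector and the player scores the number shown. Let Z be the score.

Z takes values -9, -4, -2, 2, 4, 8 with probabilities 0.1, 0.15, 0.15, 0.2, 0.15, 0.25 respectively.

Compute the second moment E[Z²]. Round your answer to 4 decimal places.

30.3000

E[Z²] = (-9)²(0.1) + (-4)²(0.15) + (-2)²(0.15) + (2)²(0.2) + (4)²(0.15) + (8)²(0.25) = 30.3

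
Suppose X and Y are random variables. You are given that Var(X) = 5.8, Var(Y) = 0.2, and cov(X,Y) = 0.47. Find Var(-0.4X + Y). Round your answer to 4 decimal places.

Var(-0.4X + Y) = (-0.4)²·Var(X) + (1)²·Var(Y) + 2·(-0.4)·(1)·cov(X,Y)
= 0.16·5.8 + 1·0.2 + -0.8·0.47 = 0.752

0.7520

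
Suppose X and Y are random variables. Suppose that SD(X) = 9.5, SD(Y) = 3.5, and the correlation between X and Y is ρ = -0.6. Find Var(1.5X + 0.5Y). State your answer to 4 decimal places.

Var(X) = (9.5)² = 90.25;  Var(Y) = (3.5)² = 12.25
Cov(X,Y) = ρ·SD(X)·SD(Y) = -0.6·9.5·3.5 = -19.95
Var(1.5X + 0.5Y) = (1.5)²·Var(X) + (0.5)²·Var(Y) + 2·(1.5)·(0.5)·Cov(X,Y)
= 2.25·90.25 + 0.25·12.25 + 1.5·-19.95 = 176.2

176.2000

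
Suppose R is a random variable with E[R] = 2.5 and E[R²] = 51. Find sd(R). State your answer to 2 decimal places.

var(R) = 51 − (2.5)² = 44.75
sd(R) = √44.75 ≈ 6.69

6.69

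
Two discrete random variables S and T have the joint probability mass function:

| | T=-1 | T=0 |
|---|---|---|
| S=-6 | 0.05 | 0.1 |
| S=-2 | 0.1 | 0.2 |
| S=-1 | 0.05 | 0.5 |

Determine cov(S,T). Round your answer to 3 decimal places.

E[S] = -2.05,  E[T] = -0.2
E[ST] = 0.55
cov(S,T) = E[ST] − E[S]E[T] = 0.55 − (-2.05)(-0.2) = 0.14

0.140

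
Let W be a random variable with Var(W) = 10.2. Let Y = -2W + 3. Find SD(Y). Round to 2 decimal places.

Var(-2W + 3) = (-2)²·10.2 = 40.8
SD(Y) = √40.8 ≈ 6.39

6.39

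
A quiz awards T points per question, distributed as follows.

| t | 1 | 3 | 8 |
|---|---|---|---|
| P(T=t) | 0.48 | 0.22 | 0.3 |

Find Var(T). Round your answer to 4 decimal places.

9.1284

E[T] = (1)(0.48) + (3)(0.22) + (8)(0.3) = 3.54
E[T²] = (1)²(0.48) + (3)²(0.22) + (8)²(0.3) = 21.66
Var(T) = E[T²] − (E[T])² = 21.66 − (3.54)² = 9.1284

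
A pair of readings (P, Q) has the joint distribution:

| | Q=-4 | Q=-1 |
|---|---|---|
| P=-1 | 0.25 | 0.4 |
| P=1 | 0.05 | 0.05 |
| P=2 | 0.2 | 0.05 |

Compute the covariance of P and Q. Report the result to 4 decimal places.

-0.6750

E[P] = -0.05,  E[Q] = -2.5
E[PQ] = -0.55
Cov(P,Q) = E[PQ] − E[P]E[Q] = -0.55 − (-0.05)(-2.5) = -0.675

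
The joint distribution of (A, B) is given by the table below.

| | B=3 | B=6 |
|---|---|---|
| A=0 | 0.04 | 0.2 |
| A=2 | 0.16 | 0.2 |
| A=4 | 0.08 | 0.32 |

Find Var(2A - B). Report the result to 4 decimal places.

E[A] = 2.32,  E[B] = 5.16,  E[AB] = 12
Var(A) = 7.84 − (2.32)² = 2.4576;  Var(B) = 28.44 − (5.16)² = 1.8144
Cov(A,B) = 12 − (2.32)(5.16) = 0.0288
Var(2A - B) = (2)²·2.4576 + (-1)²·1.8144 + 2·(2)·(-1)·0.0288 = 11.5296

11.5296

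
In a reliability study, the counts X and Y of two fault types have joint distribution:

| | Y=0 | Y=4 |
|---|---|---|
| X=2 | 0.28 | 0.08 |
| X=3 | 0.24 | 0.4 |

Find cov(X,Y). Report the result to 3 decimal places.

E[X] = 2.64,  E[Y] = 1.92
E[XY] = 5.44
cov(X,Y) = E[XY] − E[X]E[Y] = 5.44 − (2.64)(1.92) = 0.3712

0.371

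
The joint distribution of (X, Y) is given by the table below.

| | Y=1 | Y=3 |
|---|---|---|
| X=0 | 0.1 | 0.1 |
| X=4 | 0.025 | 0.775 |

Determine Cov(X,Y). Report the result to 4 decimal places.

0.6000

E[X] = 3.2,  E[Y] = 2.75
E[XY] = 9.4
Cov(X,Y) = E[XY] − E[X]E[Y] = 9.4 − (3.2)(2.75) = 0.6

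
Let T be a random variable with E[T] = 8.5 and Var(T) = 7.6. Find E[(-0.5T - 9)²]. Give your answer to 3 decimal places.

E[-0.5T - 9] = -0.5·8.5 − 9 = -13.25
Var(-0.5T - 9) = (-0.5)²·7.6 = 1.9
E[(-0.5T - 9)²] = Var((-0.5T - 9)) + (E[(-0.5T - 9)])² = 1.9 + (-13.25)² = 177.4625

177.463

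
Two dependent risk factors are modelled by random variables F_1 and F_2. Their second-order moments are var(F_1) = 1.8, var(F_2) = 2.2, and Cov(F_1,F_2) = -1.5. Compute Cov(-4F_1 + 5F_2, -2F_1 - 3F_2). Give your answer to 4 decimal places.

-21.6000

Cov(-4F_1 + 5F_2, -2F_1 - 3F_2) = (-4)(-2)var(F_1) + (5)(-3)var(F_2) + [(-4)(-3) + (5)(-2)]Cov(F_1,F_2)
= 8·1.8 + -15·2.2 + 2·-1.5 = -21.6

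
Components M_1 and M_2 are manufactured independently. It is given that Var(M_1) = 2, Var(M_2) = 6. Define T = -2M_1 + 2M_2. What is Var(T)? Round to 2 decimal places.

32.00

By independence, Var(T) = (-2)²Var(M_1) + (2)²Var(M_2)
= (-2)²·2 + (2)²·6 = 32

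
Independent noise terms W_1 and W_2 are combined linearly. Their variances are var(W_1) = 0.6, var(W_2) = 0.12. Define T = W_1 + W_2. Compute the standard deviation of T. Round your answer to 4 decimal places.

0.8485

By independence, var(T) = (1)²var(W_1) + (1)²var(W_2)
= (1)²·0.6 + (1)²·0.12 = 0.72
σ(T) = √0.72 ≈ 0.8485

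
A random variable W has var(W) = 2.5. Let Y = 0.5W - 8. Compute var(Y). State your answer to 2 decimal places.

0.63

var(0.5W - 8) = (0.5)²·var(W) = 0.25·2.5 = 0.625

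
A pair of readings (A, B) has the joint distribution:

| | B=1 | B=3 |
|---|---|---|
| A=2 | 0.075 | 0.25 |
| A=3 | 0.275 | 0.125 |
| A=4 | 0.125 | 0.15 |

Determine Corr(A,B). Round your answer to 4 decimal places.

-0.1911

E[A] = 2.95,  E[B] = 2.05
E[AB] = 5.9
Cov(A,B) = E[AB] − E[A]E[B] = 5.9 − (2.95)(2.05) = -0.1475
Var(A) = 0.5975,  Var(B) = 0.9975
ρ = -0.1475 / √(0.5975·0.9975) ≈ -0.1911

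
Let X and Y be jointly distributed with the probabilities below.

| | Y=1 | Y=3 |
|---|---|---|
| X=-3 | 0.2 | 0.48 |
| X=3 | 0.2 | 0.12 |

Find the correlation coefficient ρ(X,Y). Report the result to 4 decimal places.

-0.3151

E[X] = -1.08,  E[Y] = 2.2
E[XY] = -3.24
Cov(X,Y) = E[XY] − E[X]E[Y] = -3.24 − (-1.08)(2.2) = -0.864
Var(X) = 7.8336,  Var(Y) = 0.96
ρ = -0.864 / √(7.8336·0.96) ≈ -0.3151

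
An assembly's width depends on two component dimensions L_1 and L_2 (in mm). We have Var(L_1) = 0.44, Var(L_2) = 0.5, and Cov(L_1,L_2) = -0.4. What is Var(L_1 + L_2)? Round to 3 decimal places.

0.140

Var(L_1 + L_2) = (1)²·Var(L_1) + (1)²·Var(L_2) + 2·(1)·(1)·Cov(L_1,L_2)
= 1·0.44 + 1·0.5 + 2·-0.4 = 0.14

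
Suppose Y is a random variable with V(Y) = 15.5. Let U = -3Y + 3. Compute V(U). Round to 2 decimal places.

V(-3Y + 3) = (-3)²·V(Y) = 9·15.5 = 139.5

139.50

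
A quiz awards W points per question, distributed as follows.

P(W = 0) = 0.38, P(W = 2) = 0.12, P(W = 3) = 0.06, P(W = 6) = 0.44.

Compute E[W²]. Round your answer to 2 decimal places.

16.86

E[W²] = (0)²(0.38) + (2)²(0.12) + (3)²(0.06) + (6)²(0.44) = 16.86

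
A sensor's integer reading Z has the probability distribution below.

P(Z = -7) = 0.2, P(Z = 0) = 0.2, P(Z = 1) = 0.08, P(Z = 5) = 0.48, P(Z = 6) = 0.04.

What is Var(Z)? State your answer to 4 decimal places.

21.5776

E[Z] = (-7)(0.2) + (0)(0.2) + (1)(0.08) + (5)(0.48) + (6)(0.04) = 1.32
E[Z²] = (-7)²(0.2) + (0)²(0.2) + (1)²(0.08) + (5)²(0.48) + (6)²(0.04) = 23.32
Var(Z) = E[Z²] − (E[Z])² = 23.32 − (1.32)² = 21.5776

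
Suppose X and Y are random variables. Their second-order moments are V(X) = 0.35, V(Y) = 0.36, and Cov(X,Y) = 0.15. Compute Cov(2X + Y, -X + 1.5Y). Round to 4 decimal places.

Cov(2X + Y, -X + 1.5Y) = (2)(-1)V(X) + (1)(1.5)V(Y) + [(2)(1.5) + (1)(-1)]Cov(X,Y)
= -2·0.35 + 1.5·0.36 + 2·0.15 = 0.14

0.1400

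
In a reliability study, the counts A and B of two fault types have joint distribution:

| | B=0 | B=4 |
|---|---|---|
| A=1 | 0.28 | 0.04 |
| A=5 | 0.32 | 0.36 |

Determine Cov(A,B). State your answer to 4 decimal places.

E[A] = 3.72,  E[B] = 1.6
E[AB] = 7.36
Cov(A,B) = E[AB] − E[A]E[B] = 7.36 − (3.72)(1.6) = 1.408

1.4080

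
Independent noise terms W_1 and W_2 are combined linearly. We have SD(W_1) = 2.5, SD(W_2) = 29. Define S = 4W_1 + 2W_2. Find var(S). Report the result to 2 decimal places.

var(W_1) = 6.25, var(W_2) = 841
By independence, var(S) = (4)²var(W_1) + (2)²var(W_2)
= (4)²·6.25 + (2)²·841 = 3464

3464.00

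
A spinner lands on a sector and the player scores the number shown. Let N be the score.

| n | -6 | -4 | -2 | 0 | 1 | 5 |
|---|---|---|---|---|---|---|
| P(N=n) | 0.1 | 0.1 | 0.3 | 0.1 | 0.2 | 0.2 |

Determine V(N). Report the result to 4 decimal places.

11.4400

E[N] = (-6)(0.1) + (-4)(0.1) + (-2)(0.3) + (0)(0.1) + (1)(0.2) + (5)(0.2) = -0.4
E[N²] = (-6)²(0.1) + (-4)²(0.1) + (-2)²(0.3) + (0)²(0.1) + (1)²(0.2) + (5)²(0.2) = 11.6
V(N) = E[N²] − (E[N])² = 11.6 − (-0.4)² = 11.44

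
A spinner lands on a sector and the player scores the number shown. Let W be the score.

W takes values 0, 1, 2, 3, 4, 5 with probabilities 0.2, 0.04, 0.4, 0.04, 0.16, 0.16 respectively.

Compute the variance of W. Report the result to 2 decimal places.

E[W] = (0)(0.2) + (1)(0.04) + (2)(0.4) + (3)(0.04) + (4)(0.16) + (5)(0.16) = 2.4
E[W²] = (0)²(0.2) + (1)²(0.04) + (2)²(0.4) + (3)²(0.04) + (4)²(0.16) + (5)²(0.16) = 8.56
Var(W) = E[W²] − (E[W])² = 8.56 − (2.4)² = 2.8

2.80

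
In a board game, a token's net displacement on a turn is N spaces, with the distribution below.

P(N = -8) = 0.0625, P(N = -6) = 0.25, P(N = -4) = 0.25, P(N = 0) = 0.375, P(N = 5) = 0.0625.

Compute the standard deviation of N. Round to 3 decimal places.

3.367

E[N] = (-8)(0.0625) + (-6)(0.25) + (-4)(0.25) + (0)(0.375) + (5)(0.0625) = -2.6875
E[N²] = (-8)²(0.0625) + (-6)²(0.25) + (-4)²(0.25) + (0)²(0.375) + (5)²(0.0625) = 18.5625
Var(N) = E[N²] − (E[N])² = 18.5625 − (-2.6875)² = 11.33984375
SD(N) = √11.33984375 ≈ 3.367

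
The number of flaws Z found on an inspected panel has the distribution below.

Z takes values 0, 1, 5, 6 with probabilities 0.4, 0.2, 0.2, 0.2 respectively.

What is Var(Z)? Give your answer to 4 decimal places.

6.6400

E[Z] = (0)(0.4) + (1)(0.2) + (5)(0.2) + (6)(0.2) = 2.4
E[Z²] = (0)²(0.4) + (1)²(0.2) + (5)²(0.2) + (6)²(0.2) = 12.4
Var(Z) = E[Z²] − (E[Z])² = 12.4 − (2.4)² = 6.64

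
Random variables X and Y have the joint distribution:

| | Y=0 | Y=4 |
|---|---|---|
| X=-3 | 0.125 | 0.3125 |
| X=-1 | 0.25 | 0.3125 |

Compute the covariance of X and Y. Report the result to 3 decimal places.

E[X] = -1.875,  E[Y] = 2.5
E[XY] = -5
Cov(X,Y) = E[XY] − E[X]E[Y] = -5 − (-1.875)(2.5) = -0.3125

-0.313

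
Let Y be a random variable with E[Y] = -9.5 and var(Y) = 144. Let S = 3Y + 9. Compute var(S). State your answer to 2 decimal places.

1296.00

var(3Y + 9) = (3)²·var(Y) = 9·144 = 1296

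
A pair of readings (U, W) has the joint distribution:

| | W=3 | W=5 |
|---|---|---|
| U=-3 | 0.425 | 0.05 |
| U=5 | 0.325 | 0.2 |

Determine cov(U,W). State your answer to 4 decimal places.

1.1000

E[U] = 1.2,  E[W] = 3.5
E[UW] = 5.3
cov(U,W) = E[UW] − E[U]E[W] = 5.3 − (1.2)(3.5) = 1.1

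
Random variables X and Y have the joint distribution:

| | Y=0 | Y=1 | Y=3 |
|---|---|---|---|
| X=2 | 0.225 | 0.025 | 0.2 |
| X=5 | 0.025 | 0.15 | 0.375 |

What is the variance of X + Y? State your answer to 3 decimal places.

E[X] = 3.65,  E[Y] = 1.9,  E[XY] = 7.625
Var(X) = 15.55 − (3.65)² = 2.2275;  Var(Y) = 5.35 − (1.9)² = 1.74
Cov(X,Y) = 7.625 − (3.65)(1.9) = 0.69
Var(X + Y) = (1)²·2.2275 + (1)²·1.74 + 2·(1)·(1)·0.69 = 5.3475

5.348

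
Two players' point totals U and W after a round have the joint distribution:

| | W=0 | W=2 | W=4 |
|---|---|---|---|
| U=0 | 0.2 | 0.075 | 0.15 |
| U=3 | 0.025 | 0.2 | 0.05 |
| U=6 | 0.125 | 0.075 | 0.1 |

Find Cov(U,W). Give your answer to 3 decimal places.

E[U] = 2.625,  E[W] = 1.9
E[UW] = 5.1
Cov(U,W) = E[UW] − E[U]E[W] = 5.1 − (2.625)(1.9) = 0.1125

0.113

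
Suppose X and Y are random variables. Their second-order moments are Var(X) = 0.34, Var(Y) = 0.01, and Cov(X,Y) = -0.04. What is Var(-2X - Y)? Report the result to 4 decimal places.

Var(-2X - Y) = (-2)²·Var(X) + (-1)²·Var(Y) + 2·(-2)·(-1)·Cov(X,Y)
= 4·0.34 + 1·0.01 + 4·-0.04 = 1.21

1.2100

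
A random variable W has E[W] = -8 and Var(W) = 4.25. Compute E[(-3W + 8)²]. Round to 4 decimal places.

E[-3W + 8] = -3·-8 + 8 = 32
Var(-3W + 8) = (-3)²·4.25 = 38.25
E[(-3W + 8)²] = Var((-3W + 8)) + (E[(-3W + 8)])² = 38.25 + (32)² = 1062.25

1062.2500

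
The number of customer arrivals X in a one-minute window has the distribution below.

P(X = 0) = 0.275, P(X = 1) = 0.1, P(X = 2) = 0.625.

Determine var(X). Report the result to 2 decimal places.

0.78

E[X] = (0)(0.275) + (1)(0.1) + (2)(0.625) = 1.35
E[X²] = (0)²(0.275) + (1)²(0.1) + (2)²(0.625) = 2.6
var(X) = E[X²] − (E[X])² = 2.6 − (1.35)² = 0.7775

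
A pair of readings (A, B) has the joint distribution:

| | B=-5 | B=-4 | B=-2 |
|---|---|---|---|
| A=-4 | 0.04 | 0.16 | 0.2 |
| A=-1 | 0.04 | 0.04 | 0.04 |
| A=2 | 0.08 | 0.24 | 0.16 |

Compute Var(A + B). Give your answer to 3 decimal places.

8.186

E[A] = -0.76,  E[B] = -3.36,  E[AB] = 2.04
Var(A) = 8.44 − (-0.76)² = 7.8624;  Var(B) = 12.64 − (-3.36)² = 1.3504
Cov(A,B) = 2.04 − (-0.76)(-3.36) = -0.5136
Var(A + B) = (1)²·7.8624 + (1)²·1.3504 + 2·(1)·(1)·-0.5136 = 8.1856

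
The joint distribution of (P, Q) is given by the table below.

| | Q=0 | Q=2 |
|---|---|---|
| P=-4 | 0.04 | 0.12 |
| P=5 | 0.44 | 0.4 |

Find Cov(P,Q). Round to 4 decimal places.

-0.6624

E[P] = 3.56,  E[Q] = 1.04
E[PQ] = 3.04
Cov(P,Q) = E[PQ] − E[P]E[Q] = 3.04 − (3.56)(1.04) = -0.6624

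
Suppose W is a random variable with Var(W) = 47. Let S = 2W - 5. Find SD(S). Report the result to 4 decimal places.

Var(2W - 5) = (2)²·47 = 188
SD(S) = √188 ≈ 13.7113

13.7113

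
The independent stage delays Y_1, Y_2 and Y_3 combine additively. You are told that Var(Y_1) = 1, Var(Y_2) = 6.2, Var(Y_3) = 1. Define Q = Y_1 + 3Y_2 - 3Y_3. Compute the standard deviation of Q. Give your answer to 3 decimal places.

By independence, Var(Q) = (1)²Var(Y_1) + (3)²Var(Y_2) + (-3)²Var(Y_3)
= (1)²·1 + (3)²·6.2 + (-3)²·1 = 65.8
sd(Q) = √65.8 ≈ 8.112

8.112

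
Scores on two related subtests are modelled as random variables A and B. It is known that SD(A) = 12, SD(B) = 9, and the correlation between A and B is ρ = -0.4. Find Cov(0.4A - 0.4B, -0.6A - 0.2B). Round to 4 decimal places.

Var(A) = (12)² = 144;  Var(B) = (9)² = 81
Cov(A,B) = ρ·SD(A)·SD(B) = -0.4·12·9 = -43.2
Cov(0.4A - 0.4B, -0.6A - 0.2B) = (0.4)(-0.6)Var(A) + (-0.4)(-0.2)Var(B) + [(0.4)(-0.2) + (-0.4)(-0.6)]Cov(A,B)
= -0.24·144 + 0.08·81 + 0.16·-43.2 = -34.992

-34.9920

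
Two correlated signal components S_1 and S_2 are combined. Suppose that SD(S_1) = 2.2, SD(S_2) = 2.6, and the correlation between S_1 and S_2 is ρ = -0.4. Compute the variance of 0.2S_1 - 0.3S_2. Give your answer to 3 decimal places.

1.077

Var(S_1) = (2.2)² = 4.84;  Var(S_2) = (2.6)² = 6.76
Cov(S_1,S_2) = ρ·SD(S_1)·SD(S_2) = -0.4·2.2·2.6 = -2.288
Var(0.2S_1 - 0.3S_2) = (0.2)²·Var(S_1) + (-0.3)²·Var(S_2) + 2·(0.2)·(-0.3)·Cov(S_1,S_2)
= 0.04·4.84 + 0.09·6.76 + -0.12·-2.288 = 1.07656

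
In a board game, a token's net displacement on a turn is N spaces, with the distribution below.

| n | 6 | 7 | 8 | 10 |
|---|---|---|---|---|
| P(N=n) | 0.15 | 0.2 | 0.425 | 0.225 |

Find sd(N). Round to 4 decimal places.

E[N] = (6)(0.15) + (7)(0.2) + (8)(0.425) + (10)(0.225) = 7.95
E[N²] = (6)²(0.15) + (7)²(0.2) + (8)²(0.425) + (10)²(0.225) = 64.9
Var(N) = E[N²] − (E[N])² = 64.9 − (7.95)² = 1.6975
sd(N) = √1.6975 ≈ 1.3029

1.3029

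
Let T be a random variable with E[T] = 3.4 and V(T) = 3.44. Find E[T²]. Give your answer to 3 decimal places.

15.000

E[T²] = V(T) + (E[T])² = 3.44 + (3.4)² = 15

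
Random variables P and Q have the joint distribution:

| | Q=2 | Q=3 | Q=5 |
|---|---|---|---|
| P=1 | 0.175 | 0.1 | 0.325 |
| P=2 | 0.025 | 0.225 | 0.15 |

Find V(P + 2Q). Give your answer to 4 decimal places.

6.2900

E[P] = 1.4,  E[Q] = 3.75,  E[PQ] = 5.225
V(P) = 2.2 − (1.4)² = 0.24;  V(Q) = 15.6 − (3.75)² = 1.5375
Cov(P,Q) = 5.225 − (1.4)(3.75) = -0.025
V(P + 2Q) = (1)²·0.24 + (2)²·1.5375 + 2·(1)·(2)·-0.025 = 6.29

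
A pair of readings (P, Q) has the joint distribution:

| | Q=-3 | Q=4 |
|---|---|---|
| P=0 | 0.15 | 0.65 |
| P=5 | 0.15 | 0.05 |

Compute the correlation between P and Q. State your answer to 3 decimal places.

-0.491

E[P] = 1,  E[Q] = 1.9
E[PQ] = -1.25
Cov(P,Q) = E[PQ] − E[P]E[Q] = -1.25 − (1)(1.9) = -3.15
Var(P) = 4,  Var(Q) = 10.29
ρ = -3.15 / √(4·10.29) ≈ -0.491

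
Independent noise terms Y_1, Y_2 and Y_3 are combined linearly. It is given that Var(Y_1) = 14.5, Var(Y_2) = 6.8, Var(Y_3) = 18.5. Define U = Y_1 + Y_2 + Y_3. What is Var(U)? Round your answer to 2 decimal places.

By independence, Var(U) = (1)²Var(Y_1) + (1)²Var(Y_2) + (1)²Var(Y_3)
= (1)²·14.5 + (1)²·6.8 + (1)²·18.5 = 39.8

39.80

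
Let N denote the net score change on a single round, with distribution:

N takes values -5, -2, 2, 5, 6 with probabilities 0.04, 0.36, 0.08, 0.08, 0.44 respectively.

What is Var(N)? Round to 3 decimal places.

15.402

E[N] = (-5)(0.04) + (-2)(0.36) + (2)(0.08) + (5)(0.08) + (6)(0.44) = 2.28
E[N²] = (-5)²(0.04) + (-2)²(0.36) + (2)²(0.08) + (5)²(0.08) + (6)²(0.44) = 20.6
Var(N) = E[N²] − (E[N])² = 20.6 − (2.28)² = 15.4016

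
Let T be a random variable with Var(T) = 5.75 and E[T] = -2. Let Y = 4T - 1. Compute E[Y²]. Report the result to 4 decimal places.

E[4T - 1] = 4·-2 − 1 = -9
Var(4T - 1) = (4)²·5.75 = 92
E[Y²] = Var(Y) + (E[Y])² = 92 + (-9)² = 173

173.0000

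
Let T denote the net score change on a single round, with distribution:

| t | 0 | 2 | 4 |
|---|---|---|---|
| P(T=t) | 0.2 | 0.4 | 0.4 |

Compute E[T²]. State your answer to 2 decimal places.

E[T²] = (0)²(0.2) + (2)²(0.4) + (4)²(0.4) = 8

8.00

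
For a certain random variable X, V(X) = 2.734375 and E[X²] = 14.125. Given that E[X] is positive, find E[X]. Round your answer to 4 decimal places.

3.3750

(E[X])² = E[X²] − V(X) = 14.125 − 2.734375 = 11.390625
E[X] = √11.390625 = 3.375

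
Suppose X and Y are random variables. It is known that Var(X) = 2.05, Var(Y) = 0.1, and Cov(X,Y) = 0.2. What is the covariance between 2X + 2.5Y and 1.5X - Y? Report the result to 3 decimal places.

Cov(2X + 2.5Y, 1.5X - Y) = (2)(1.5)Var(X) + (2.5)(-1)Var(Y) + [(2)(-1) + (2.5)(1.5)]Cov(X,Y)
= 3·2.05 + -2.5·0.1 + 1.75·0.2 = 6.25

6.250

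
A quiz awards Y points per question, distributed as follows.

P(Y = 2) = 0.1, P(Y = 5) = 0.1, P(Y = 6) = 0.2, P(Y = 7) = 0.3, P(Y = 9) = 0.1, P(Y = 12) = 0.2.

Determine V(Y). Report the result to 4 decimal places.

8.4100

E[Y] = (2)(0.1) + (5)(0.1) + (6)(0.2) + (7)(0.3) + (9)(0.1) + (12)(0.2) = 7.3
E[Y²] = (2)²(0.1) + (5)²(0.1) + (6)²(0.2) + (7)²(0.3) + (9)²(0.1) + (12)²(0.2) = 61.7
V(Y) = E[Y²] − (E[Y])² = 61.7 − (7.3)² = 8.41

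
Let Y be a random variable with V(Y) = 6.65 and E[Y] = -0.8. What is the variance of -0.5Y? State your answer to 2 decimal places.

1.66

V(-0.5Y) = (-0.5)²·V(Y) = 0.25·6.65 = 1.6625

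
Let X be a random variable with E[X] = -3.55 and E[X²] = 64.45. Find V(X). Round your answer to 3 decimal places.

51.848

V(X) = 64.45 − (-3.55)² = 51.8475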